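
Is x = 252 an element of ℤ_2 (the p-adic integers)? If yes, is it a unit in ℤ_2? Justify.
x ∈ ℤ_2 but not a unit; v_2(x) = 2 > 0

ℤ_2 = {x ∈ ℚ_2 : v_2(x) ≥ 0} and ℤ_2^× = {x ∈ ℤ_2 : v_2(x) = 0}. Here v_2(252) = v_2(num) − v_2(den) = 2; compare against these criteria.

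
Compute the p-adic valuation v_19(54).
v_19(54) = 0

v_19(n) is the largest exponent k such that 19^k divides n. Factor out: 54 = 19^0 · 54. (Sign doesn't affect v_p.) So v_19(54) = 0.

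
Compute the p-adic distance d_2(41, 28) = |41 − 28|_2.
d_2(41, 28) = 1

Step 1 — x − y = 41 − 28 = 13. Step 2 — v_2(13) = 0 (factor: 13 = (2^0 · 13); the sign does not affect v_p). Step 3 — |x − y|_2 = 2^{0} = 1.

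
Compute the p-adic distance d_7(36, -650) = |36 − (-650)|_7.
d_7(36, -650) = 1/343

Step 1 — x − y = 36 − (-650) = 686. Step 2 — v_7(686) = 3 (factor: 686 = (7^3 · 2); the sign does not affect v_p). Step 3 — |x − y|_7 = 7^{-3} = 1/343.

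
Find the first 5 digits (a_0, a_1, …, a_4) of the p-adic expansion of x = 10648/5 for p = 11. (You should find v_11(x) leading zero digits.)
(a_0, …, a_4) = (0, 0, 0, 6, 4)

v_11(10648/5) = 3, so a_0 = ... = a_2 = 0. Factor out: x = 11^3 · u with u = 8/5 a unit in ℤ_11. Expand u iteratively via a_{v+i} = u_i mod 11, u_{i+1} = (u_i − a_{v+i})/11:
  u_0 = 8/5;  a_3 = 6;  u_1 = (u_0 − 6)/11 = -2/5
  u_1 = -2/5;  a_4 = 4;  u_2 = (u_1 − 4)/11 = -2/5
Digits: (0, 0, 0, 6, 4).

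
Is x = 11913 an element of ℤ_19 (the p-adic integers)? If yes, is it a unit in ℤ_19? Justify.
x ∈ ℤ_19 but not a unit; v_19(x) = 2 > 0

ℤ_19 = {x ∈ ℚ_19 : v_19(x) ≥ 0} and ℤ_19^× = {x ∈ ℤ_19 : v_19(x) = 0}. Here v_19(11913) = v_19(num) − v_19(den) = 2; compare against these criteria.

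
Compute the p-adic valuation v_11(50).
v_11(50) = 0

v_11(n) is the largest exponent k such that 11^k divides n. Factor out: 50 = 11^0 · 50. (Sign doesn't affect v_p.) So v_11(50) = 0.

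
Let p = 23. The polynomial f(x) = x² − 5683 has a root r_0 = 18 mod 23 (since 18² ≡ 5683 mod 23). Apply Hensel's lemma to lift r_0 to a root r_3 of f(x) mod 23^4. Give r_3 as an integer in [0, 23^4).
r_3 = 98458 (mod 279841)

Hensel's recurrence: r_{i+1} = r_i − f(r_i)·(f′(r_i))^{-1} mod 23^{i+2}, with f′(x) = 2x. Iterate:
  r_0 = 18 (mod 23)
  r_1 = 64 (mod 529)
  r_2 = 1122 (mod 12167)
  r_3 = 98458 (mod 279841)
Final: r_3 = 98458, and one checks f(r_3) ≡ 0 mod 23^4.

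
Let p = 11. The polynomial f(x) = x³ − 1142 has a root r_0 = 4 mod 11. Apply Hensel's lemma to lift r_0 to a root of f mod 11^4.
r_3 = 14007 (mod 14641)

Hensel: r_{i+1} = r_i − f(r_i)/f′(r_i) mod 11^{i+2}, where f′(x) = 3x². Iterate:
  r_0 = 4 (mod 11)
  r_1 = 92 (mod 121)
  r_2 = 697 (mod 1331)
  r_3 = 14007 (mod 14641)
Final: r = 14007 with f(r) ≡ 0 mod 11^4.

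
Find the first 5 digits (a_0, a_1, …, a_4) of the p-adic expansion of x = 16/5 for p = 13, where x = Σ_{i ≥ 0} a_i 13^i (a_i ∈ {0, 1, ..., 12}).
(a_0, …, a_4) = (11, 2, 5, 10, 7)

v_13(16/5) = 0 (numerator and denominator both coprime to 13), so x ∈ ℤ_13^×. Compute digits iteratively via a_i = x_i mod 13, x_{i+1} = (x_i − a_i)/13, with x_0 = x:
  x_0 = 16/5;  a_0 = 11;  x_1 = (x_0 − 11)/13 = -3/5
  x_1 = -3/5;  a_1 = 2;  x_2 = (x_1 − 2)/13 = -1/5
  x_2 = -1/5;  a_2 = 5;  x_3 = (x_2 − 5)/13 = -2/5
  x_3 = -2/5;  a_3 = 10;  x_4 = (x_3 − 10)/13 = -4/5
  x_4 = -4/5;  a_4 = 7;  x_5 = (x_4 − 7)/13 = -3/5
Digits: (11, 2, 5, 10, 7).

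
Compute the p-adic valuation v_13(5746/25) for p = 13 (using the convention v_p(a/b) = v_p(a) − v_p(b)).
v_13(5746/25) = 2

Factor powers of 13 from the numerator and denominator of the reduced fraction: 5746 = 13^2 · 34 and 25 = 13^0 · 25. Apply v_p(a/b) = v_p(a) − v_p(b): v_13(5746/25) = 2 − 0 = 2.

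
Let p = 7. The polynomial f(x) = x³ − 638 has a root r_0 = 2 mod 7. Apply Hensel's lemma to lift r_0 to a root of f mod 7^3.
r_2 = 177 (mod 343)

Hensel: r_{i+1} = r_i − f(r_i)/f′(r_i) mod 7^{i+2}, where f′(x) = 3x². Iterate:
  r_0 = 2 (mod 7)
  r_1 = 30 (mod 49)
  r_2 = 177 (mod 343)
Final: r = 177 with f(r) ≡ 0 mod 7^3.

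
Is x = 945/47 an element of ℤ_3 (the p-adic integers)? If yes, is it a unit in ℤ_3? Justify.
x ∈ ℤ_3 but not a unit; v_3(x) = 3 > 0

ℤ_3 = {x ∈ ℚ_3 : v_3(x) ≥ 0} and ℤ_3^× = {x ∈ ℤ_3 : v_3(x) = 0}. Here v_3(945/47) = v_3(num) − v_3(den) = 3; compare against these criteria.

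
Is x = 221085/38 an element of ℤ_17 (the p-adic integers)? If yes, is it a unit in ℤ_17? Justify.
x ∈ ℤ_17 but not a unit; v_17(x) = 3 > 0

ℤ_17 = {x ∈ ℚ_17 : v_17(x) ≥ 0} and ℤ_17^× = {x ∈ ℤ_17 : v_17(x) = 0}. Here v_17(221085/38) = v_17(num) − v_17(den) = 3; compare against these criteria.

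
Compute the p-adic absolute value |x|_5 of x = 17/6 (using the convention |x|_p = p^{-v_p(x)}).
|17/6|_5 = 1

Step 1 — compute v_5(x) by factoring powers of 5 out of the numerator and denominator: v_5(17/6) = 0. Step 2 — apply |x|_p = p^{-v_p(x)} = 5^{0} = 1.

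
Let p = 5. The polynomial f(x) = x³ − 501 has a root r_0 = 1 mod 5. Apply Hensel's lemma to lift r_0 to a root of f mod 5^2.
r_1 = 1 (mod 25)

Hensel: r_{i+1} = r_i − f(r_i)/f′(r_i) mod 5^{i+2}, where f′(x) = 3x². Iterate:
  r_0 = 1 (mod 5)
  r_1 = 1 (mod 25)
Final: r = 1 with f(r) ≡ 0 mod 5^2.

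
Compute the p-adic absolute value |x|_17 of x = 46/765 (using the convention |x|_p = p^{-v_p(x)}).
|46/765|_17 = 17

Step 1 — compute v_17(x) by factoring powers of 17 out of the numerator and denominator: v_17(46/765) = -1. Step 2 — apply |x|_p = p^{-v_p(x)} = 17^{1} = 17.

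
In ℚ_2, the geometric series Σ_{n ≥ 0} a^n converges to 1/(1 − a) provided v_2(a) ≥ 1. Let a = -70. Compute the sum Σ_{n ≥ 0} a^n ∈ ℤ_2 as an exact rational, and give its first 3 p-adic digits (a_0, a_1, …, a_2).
Σ a^n = 1/(1 − a) = 1/71;  first 3 digits = (1, 1, 1)

v_2(a) = 1 ≥ 1, so the series converges in ℤ_2 to 1/(1 − a) = 1/(1 − (-70)) = 1/71. Expand this rational in ℤ_2: compute digits iteratively via d_i = x_i mod 2, x_{i+1} = (x_i − d_i)/2. The first 3 digits are (1, 1, 1).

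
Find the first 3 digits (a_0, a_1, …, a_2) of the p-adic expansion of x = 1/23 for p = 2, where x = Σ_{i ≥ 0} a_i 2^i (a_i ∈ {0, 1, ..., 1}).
(a_0, …, a_2) = (1, 1, 1)

v_2(1/23) = 0 (numerator and denominator both coprime to 2), so x ∈ ℤ_2^×. Compute digits iteratively via a_i = x_i mod 2, x_{i+1} = (x_i − a_i)/2, with x_0 = x:
  x_0 = 1/23;  a_0 = 1;  x_1 = (x_0 − 1)/2 = -11/23
  x_1 = -11/23;  a_1 = 1;  x_2 = (x_1 − 1)/2 = -17/23
  x_2 = -17/23;  a_2 = 1;  x_3 = (x_2 − 1)/2 = -20/23
Digits: (1, 1, 1).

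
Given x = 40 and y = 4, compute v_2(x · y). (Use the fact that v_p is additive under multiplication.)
v_2(160) = 5

v_p(x) = 3 (factor: 40 = 2^3 · 5); v_p(y) = 2 (factor: 4 = 2^2 · 1). Additivity: v_p(xy) = v_p(x) + v_p(y) = 3 + 2 = 5. (Direct check: xy = 160 = 2^5 · (5).)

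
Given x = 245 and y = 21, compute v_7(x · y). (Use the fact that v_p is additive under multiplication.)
v_7(5145) = 3

v_p(x) = 2 (factor: 245 = 7^2 · 5); v_p(y) = 1 (factor: 21 = 7^1 · 3). Additivity: v_p(xy) = v_p(x) + v_p(y) = 2 + 1 = 3. (Direct check: xy = 5145 = 7^3 · (15).)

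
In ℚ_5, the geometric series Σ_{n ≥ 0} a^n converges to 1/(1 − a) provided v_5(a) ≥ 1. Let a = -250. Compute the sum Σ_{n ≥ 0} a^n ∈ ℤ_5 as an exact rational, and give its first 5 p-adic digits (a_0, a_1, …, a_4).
Σ a^n = 1/(1 − a) = 1/251;  first 5 digits = (1, 0, 0, 3, 4)

v_5(a) = 3 ≥ 1, so the series converges in ℤ_5 to 1/(1 − a) = 1/(1 − (-250)) = 1/251. Expand this rational in ℤ_5: compute digits iteratively via d_i = x_i mod 5, x_{i+1} = (x_i − d_i)/5. The first 5 digits are (1, 0, 0, 3, 4).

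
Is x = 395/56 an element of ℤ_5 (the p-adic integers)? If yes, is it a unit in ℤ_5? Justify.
x ∈ ℤ_5 but not a unit; v_5(x) = 1 > 0

ℤ_5 = {x ∈ ℚ_5 : v_5(x) ≥ 0} and ℤ_5^× = {x ∈ ℤ_5 : v_5(x) = 0}. Here v_5(395/56) = v_5(num) − v_5(den) = 1; compare against these criteria.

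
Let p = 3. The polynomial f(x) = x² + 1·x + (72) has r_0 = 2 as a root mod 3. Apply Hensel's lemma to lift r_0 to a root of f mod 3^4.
r_3 = 71 (mod 81)

Hensel: r_{i+1} = r_i − f(r_i)·(f′(r_i))^{-1} mod 3^{i+2}, f′(x) = 2x + 1. Iterate:
  r_0 = 2 (mod 3)
  r_1 = 8 (mod 9)
  r_2 = 17 (mod 27)
  r_3 = 71 (mod 81)
Final: r = 71 satisfies f(r) ≡ 0 mod 3^4.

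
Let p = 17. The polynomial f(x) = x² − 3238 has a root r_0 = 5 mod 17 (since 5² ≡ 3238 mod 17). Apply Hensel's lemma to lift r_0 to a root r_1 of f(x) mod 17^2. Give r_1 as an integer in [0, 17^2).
r_1 = 124 (mod 289)

Hensel's recurrence: r_{i+1} = r_i − f(r_i)·(f′(r_i))^{-1} mod 17^{i+2}, with f′(x) = 2x. Iterate:
  r_0 = 5 (mod 17)
  r_1 = 124 (mod 289)
Final: r_1 = 124, and one checks f(r_1) ≡ 0 mod 17^2.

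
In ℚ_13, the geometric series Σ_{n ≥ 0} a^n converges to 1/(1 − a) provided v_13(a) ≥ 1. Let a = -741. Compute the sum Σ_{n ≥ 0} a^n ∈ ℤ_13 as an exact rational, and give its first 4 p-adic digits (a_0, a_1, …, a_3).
Σ a^n = 1/(1 − a) = 1/742;  first 4 digits = (1, 8, 7, 7)

v_13(a) = 1 ≥ 1, so the series converges in ℤ_13 to 1/(1 − a) = 1/(1 − (-741)) = 1/742. Expand this rational in ℤ_13: compute digits iteratively via d_i = x_i mod 13, x_{i+1} = (x_i − d_i)/13. The first 4 digits are (1, 8, 7, 7).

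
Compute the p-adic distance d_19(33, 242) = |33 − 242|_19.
d_19(33, 242) = 1/19

Step 1 — x − y = 33 − 242 = -209. Step 2 — v_19(-209) = 1 (factor: -209 = −(19^1 · 11); the sign does not affect v_p). Step 3 — |x − y|_19 = 19^{-1} = 1/19.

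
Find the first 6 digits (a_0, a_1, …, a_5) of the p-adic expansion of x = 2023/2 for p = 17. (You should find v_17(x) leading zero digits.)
(a_0, …, a_5) = (0, 0, 12, 8, 8, 8)

v_17(2023/2) = 2, so a_0 = ... = a_1 = 0. Factor out: x = 17^2 · u with u = 7/2 a unit in ℤ_17. Expand u iteratively via a_{v+i} = u_i mod 17, u_{i+1} = (u_i − a_{v+i})/17:
  u_0 = 7/2;  a_2 = 12;  u_1 = (u_0 − 12)/17 = -1/2
  u_1 = -1/2;  a_3 = 8;  u_2 = (u_1 − 8)/17 = -1/2
  u_2 = -1/2;  a_4 = 8;  u_3 = (u_2 − 8)/17 = -1/2
  u_3 = -1/2;  a_5 = 8;  u_4 = (u_3 − 8)/17 = -1/2
Digits: (0, 0, 12, 8, 8, 8).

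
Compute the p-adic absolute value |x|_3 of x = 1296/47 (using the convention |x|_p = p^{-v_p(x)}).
|1296/47|_3 = 1/81

Step 1 — compute v_3(x) by factoring powers of 3 out of the numerator and denominator: v_3(1296/47) = 4. Step 2 — apply |x|_p = p^{-v_p(x)} = 3^{-4} = 1/81.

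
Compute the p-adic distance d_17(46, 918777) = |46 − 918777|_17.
d_17(46, 918777) = 1/83521

Step 1 — x − y = 46 − 918777 = -918731. Step 2 — v_17(-918731) = 4 (factor: -918731 = −(17^4 · 11); the sign does not affect v_p). Step 3 — |x − y|_17 = 17^{-4} = 1/83521.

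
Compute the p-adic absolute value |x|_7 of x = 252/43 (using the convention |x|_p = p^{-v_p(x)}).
|252/43|_7 = 1/7

Step 1 — compute v_7(x) by factoring powers of 7 out of the numerator and denominator: v_7(252/43) = 1. Step 2 — apply |x|_p = p^{-v_p(x)} = 7^{-1} = 1/7.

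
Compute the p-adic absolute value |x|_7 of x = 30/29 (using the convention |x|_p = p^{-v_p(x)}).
|30/29|_7 = 1

Step 1 — compute v_7(x) by factoring powers of 7 out of the numerator and denominator: v_7(30/29) = 0. Step 2 — apply |x|_p = p^{-v_p(x)} = 7^{0} = 1.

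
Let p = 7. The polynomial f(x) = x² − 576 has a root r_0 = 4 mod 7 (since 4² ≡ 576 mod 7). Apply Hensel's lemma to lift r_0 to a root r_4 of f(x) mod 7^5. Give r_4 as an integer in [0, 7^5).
r_4 = 16783 (mod 16807)

Hensel's recurrence: r_{i+1} = r_i − f(r_i)·(f′(r_i))^{-1} mod 7^{i+2}, with f′(x) = 2x. Iterate:
  r_0 = 4 (mod 7)
  r_1 = 25 (mod 49)
  r_2 = 319 (mod 343)
  r_3 = 2377 (mod 2401)
  r_4 = 16783 (mod 16807)
Final: r_4 = 16783, and one checks f(r_4) ≡ 0 mod 7^5.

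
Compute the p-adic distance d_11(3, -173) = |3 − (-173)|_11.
d_11(3, -173) = 1/11

Step 1 — x − y = 3 − (-173) = 176. Step 2 — v_11(176) = 1 (factor: 176 = (11^1 · 16); the sign does not affect v_p). Step 3 — |x − y|_11 = 11^{-1} = 1/11.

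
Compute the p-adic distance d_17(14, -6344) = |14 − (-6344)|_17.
d_17(14, -6344) = 1/289

Step 1 — x − y = 14 − (-6344) = 6358. Step 2 — v_17(6358) = 2 (factor: 6358 = (17^2 · 22); the sign does not affect v_p). Step 3 — |x − y|_17 = 17^{-2} = 1/289.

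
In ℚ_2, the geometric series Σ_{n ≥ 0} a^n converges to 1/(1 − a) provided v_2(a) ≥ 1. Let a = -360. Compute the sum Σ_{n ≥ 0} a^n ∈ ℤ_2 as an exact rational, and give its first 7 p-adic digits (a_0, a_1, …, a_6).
Σ a^n = 1/(1 − a) = 1/361;  first 7 digits = (1, 0, 0, 1, 1, 0, 1)

v_2(a) = 3 ≥ 1, so the series converges in ℤ_2 to 1/(1 − a) = 1/(1 − (-360)) = 1/361. Expand this rational in ℤ_2: compute digits iteratively via d_i = x_i mod 2, x_{i+1} = (x_i − d_i)/2. The first 7 digits are (1, 0, 0, 1, 1, 0, 1).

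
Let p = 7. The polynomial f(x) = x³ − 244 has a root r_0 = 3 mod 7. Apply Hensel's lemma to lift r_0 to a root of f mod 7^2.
r_1 = 31 (mod 49)

Hensel: r_{i+1} = r_i − f(r_i)/f′(r_i) mod 7^{i+2}, where f′(x) = 3x². Iterate:
  r_0 = 3 (mod 7)
  r_1 = 31 (mod 49)
Final: r = 31 with f(r) ≡ 0 mod 7^2.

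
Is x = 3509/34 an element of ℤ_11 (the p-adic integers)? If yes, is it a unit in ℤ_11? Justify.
x ∈ ℤ_11 but not a unit; v_11(x) = 2 > 0

ℤ_11 = {x ∈ ℚ_11 : v_11(x) ≥ 0} and ℤ_11^× = {x ∈ ℤ_11 : v_11(x) = 0}. Here v_11(3509/34) = v_11(num) − v_11(den) = 2; compare against these criteria.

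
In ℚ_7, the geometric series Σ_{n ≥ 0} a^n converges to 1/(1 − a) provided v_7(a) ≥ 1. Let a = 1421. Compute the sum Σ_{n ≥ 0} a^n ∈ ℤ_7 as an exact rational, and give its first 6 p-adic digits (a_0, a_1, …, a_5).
Σ a^n = 1/(1 − a) = -1/1420;  first 6 digits = (1, 0, 1, 4, 1, 1)

v_7(a) = 2 ≥ 1, so the series converges in ℤ_7 to 1/(1 − a) = 1/(1 − 1421) = -1/1420. Expand this rational in ℤ_7: compute digits iteratively via d_i = x_i mod 7, x_{i+1} = (x_i − d_i)/7. The first 6 digits are (1, 0, 1, 4, 1, 1).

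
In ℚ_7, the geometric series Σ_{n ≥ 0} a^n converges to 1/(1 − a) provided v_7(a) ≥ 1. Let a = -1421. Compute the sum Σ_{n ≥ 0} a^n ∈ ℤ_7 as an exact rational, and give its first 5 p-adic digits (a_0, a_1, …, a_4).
Σ a^n = 1/(1 − a) = 1/1422;  first 5 digits = (1, 0, 6, 2, 0)

v_7(a) = 2 ≥ 1, so the series converges in ℤ_7 to 1/(1 − a) = 1/(1 − (-1421)) = 1/1422. Expand this rational in ℤ_7: compute digits iteratively via d_i = x_i mod 7, x_{i+1} = (x_i − d_i)/7. The first 5 digits are (1, 0, 6, 2, 0).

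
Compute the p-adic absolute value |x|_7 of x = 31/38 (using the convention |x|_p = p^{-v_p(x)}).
|31/38|_7 = 1

Step 1 — compute v_7(x) by factoring powers of 7 out of the numerator and denominator: v_7(31/38) = 0. Step 2 — apply |x|_p = p^{-v_p(x)} = 7^{0} = 1.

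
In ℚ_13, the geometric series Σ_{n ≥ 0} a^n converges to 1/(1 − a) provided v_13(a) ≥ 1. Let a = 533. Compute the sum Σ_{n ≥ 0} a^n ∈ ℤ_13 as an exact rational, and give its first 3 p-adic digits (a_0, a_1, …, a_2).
Σ a^n = 1/(1 − a) = -1/532;  first 3 digits = (1, 2, 7)

v_13(a) = 1 ≥ 1, so the series converges in ℤ_13 to 1/(1 − a) = 1/(1 − 533) = -1/532. Expand this rational in ℤ_13: compute digits iteratively via d_i = x_i mod 13, x_{i+1} = (x_i − d_i)/13. The first 3 digits are (1, 2, 7).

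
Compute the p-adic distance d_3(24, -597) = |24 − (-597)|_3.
d_3(24, -597) = 1/27

Step 1 — x − y = 24 − (-597) = 621. Step 2 — v_3(621) = 3 (factor: 621 = (3^3 · 23); the sign does not affect v_p). Step 3 — |x − y|_3 = 3^{-3} = 1/27.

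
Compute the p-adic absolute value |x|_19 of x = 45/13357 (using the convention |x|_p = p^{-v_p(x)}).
|45/13357|_19 = 361

Step 1 — compute v_19(x) by factoring powers of 19 out of the numerator and denominator: v_19(45/13357) = -2. Step 2 — apply |x|_p = p^{-v_p(x)} = 19^{2} = 361.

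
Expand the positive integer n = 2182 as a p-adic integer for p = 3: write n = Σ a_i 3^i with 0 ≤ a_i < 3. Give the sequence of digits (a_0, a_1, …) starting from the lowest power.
(a_0, a_1, …) = (1, 1, 2, 2, 2, 2, 2)

Repeated division by 3 gives the digits low-to-high: 2182 = 1 + 1·3^1 + 2·3^2 + 2·3^3 + 2·3^4 + 2·3^5 + 2·3^6. Digit sequence: (1, 1, 2, 2, 2, 2, 2).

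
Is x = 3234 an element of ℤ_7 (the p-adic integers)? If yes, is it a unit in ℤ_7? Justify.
x ∈ ℤ_7 but not a unit; v_7(x) = 2 > 0

ℤ_7 = {x ∈ ℚ_7 : v_7(x) ≥ 0} and ℤ_7^× = {x ∈ ℤ_7 : v_7(x) = 0}. Here v_7(3234) = v_7(num) − v_7(den) = 2; compare against these criteria.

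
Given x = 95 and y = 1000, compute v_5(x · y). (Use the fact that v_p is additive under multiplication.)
v_5(95000) = 4

v_p(x) = 1 (factor: 95 = 5^1 · 19); v_p(y) = 3 (factor: 1000 = 5^3 · 8). Additivity: v_p(xy) = v_p(x) + v_p(y) = 1 + 3 = 4. (Direct check: xy = 95000 = 5^4 · (152).)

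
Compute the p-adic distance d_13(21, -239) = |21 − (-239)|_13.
d_13(21, -239) = 1/13

Step 1 — x − y = 21 − (-239) = 260. Step 2 — v_13(260) = 1 (factor: 260 = (13^1 · 20); the sign does not affect v_p). Step 3 — |x − y|_13 = 13^{-1} = 1/13.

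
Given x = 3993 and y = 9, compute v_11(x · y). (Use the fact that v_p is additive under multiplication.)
v_11(35937) = 3

v_p(x) = 3 (factor: 3993 = 11^3 · 3); v_p(y) = 0 (factor: 9 = 11^0 · 9). Additivity: v_p(xy) = v_p(x) + v_p(y) = 3 + 0 = 3. (Direct check: xy = 35937 = 11^3 · (27).)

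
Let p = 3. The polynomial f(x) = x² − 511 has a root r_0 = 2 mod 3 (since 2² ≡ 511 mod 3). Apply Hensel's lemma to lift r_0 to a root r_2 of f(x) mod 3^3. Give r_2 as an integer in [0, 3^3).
r_2 = 5 (mod 27)

Hensel's recurrence: r_{i+1} = r_i − f(r_i)·(f′(r_i))^{-1} mod 3^{i+2}, with f′(x) = 2x. Iterate:
  r_0 = 2 (mod 3)
  r_1 = 5 (mod 9)
  r_2 = 5 (mod 27)
Final: r_2 = 5, and one checks f(r_2) ≡ 0 mod 3^3.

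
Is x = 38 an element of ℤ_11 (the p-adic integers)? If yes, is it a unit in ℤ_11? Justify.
x ∈ ℤ_11^× (unit); v_11(x) = 0

ℤ_11 = {x ∈ ℚ_11 : v_11(x) ≥ 0} and ℤ_11^× = {x ∈ ℤ_11 : v_11(x) = 0}. Here v_11(38) = v_11(num) − v_11(den) = 0; compare against these criteria.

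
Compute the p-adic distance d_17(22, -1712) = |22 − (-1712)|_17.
d_17(22, -1712) = 1/289

Step 1 — x − y = 22 − (-1712) = 1734. Step 2 — v_17(1734) = 2 (factor: 1734 = (17^2 · 6); the sign does not affect v_p). Step 3 — |x − y|_17 = 17^{-2} = 1/289.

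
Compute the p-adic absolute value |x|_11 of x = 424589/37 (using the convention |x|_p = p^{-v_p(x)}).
|424589/37|_11 = 1/14641

Step 1 — compute v_11(x) by factoring powers of 11 out of the numerator and denominator: v_11(424589/37) = 4. Step 2 — apply |x|_p = p^{-v_p(x)} = 11^{-4} = 1/14641.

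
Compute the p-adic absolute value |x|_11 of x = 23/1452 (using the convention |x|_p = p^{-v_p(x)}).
|23/1452|_11 = 121

Step 1 — compute v_11(x) by factoring powers of 11 out of the numerator and denominator: v_11(23/1452) = -2. Step 2 — apply |x|_p = p^{-v_p(x)} = 11^{2} = 121.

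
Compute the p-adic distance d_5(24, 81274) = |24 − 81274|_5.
d_5(24, 81274) = 1/3125

Step 1 — x − y = 24 − 81274 = -81250. Step 2 — v_5(-81250) = 5 (factor: -81250 = −(5^5 · 26); the sign does not affect v_p). Step 3 — |x − y|_5 = 5^{-5} = 1/3125.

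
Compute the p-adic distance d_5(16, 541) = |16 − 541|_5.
d_5(16, 541) = 1/25

Step 1 — x − y = 16 − 541 = -525. Step 2 — v_5(-525) = 2 (factor: -525 = −(5^2 · 21); the sign does not affect v_p). Step 3 — |x − y|_5 = 5^{-2} = 1/25.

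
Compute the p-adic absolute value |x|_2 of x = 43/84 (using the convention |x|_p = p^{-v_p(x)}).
|43/84|_2 = 4

Step 1 — compute v_2(x) by factoring powers of 2 out of the numerator and denominator: v_2(43/84) = -2. Step 2 — apply |x|_p = p^{-v_p(x)} = 2^{2} = 4.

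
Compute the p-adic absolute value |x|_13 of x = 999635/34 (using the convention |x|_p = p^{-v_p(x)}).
|999635/34|_13 = 1/28561

Step 1 — compute v_13(x) by factoring powers of 13 out of the numerator and denominator: v_13(999635/34) = 4. Step 2 — apply |x|_p = p^{-v_p(x)} = 13^{-4} = 1/28561.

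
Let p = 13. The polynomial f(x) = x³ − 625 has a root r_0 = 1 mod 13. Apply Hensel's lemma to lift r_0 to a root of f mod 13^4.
r_3 = 27249 (mod 28561)

Hensel: r_{i+1} = r_i − f(r_i)/f′(r_i) mod 13^{i+2}, where f′(x) = 3x². Iterate:
  r_0 = 1 (mod 13)
  r_1 = 40 (mod 169)
  r_2 = 885 (mod 2197)
  r_3 = 27249 (mod 28561)
Final: r = 27249 with f(r) ≡ 0 mod 13^4.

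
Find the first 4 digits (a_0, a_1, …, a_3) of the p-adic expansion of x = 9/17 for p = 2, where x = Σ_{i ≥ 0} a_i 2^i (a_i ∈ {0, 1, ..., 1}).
(a_0, …, a_3) = (1, 0, 0, 1)

v_2(9/17) = 0 (numerator and denominator both coprime to 2), so x ∈ ℤ_2^×. Compute digits iteratively via a_i = x_i mod 2, x_{i+1} = (x_i − a_i)/2, with x_0 = x:
  x_0 = 9/17;  a_0 = 1;  x_1 = (x_0 − 1)/2 = -4/17
  x_1 = -4/17;  a_1 = 0;  x_2 = (x_1 − 0)/2 = -2/17
  x_2 = -2/17;  a_2 = 0;  x_3 = (x_2 − 0)/2 = -1/17
  x_3 = -1/17;  a_3 = 1;  x_4 = (x_3 − 1)/2 = -9/17
Digits: (1, 0, 0, 1).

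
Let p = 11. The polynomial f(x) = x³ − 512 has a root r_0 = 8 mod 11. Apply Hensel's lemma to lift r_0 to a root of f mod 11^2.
r_1 = 8 (mod 121)

Hensel: r_{i+1} = r_i − f(r_i)/f′(r_i) mod 11^{i+2}, where f′(x) = 3x². Iterate:
  r_0 = 8 (mod 11)
  r_1 = 8 (mod 121)
Final: r = 8 with f(r) ≡ 0 mod 11^2.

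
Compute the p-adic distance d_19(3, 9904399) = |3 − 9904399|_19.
d_19(3, 9904399) = 1/2476099

Step 1 — x − y = 3 − 9904399 = -9904396. Step 2 — v_19(-9904396) = 5 (factor: -9904396 = −(19^5 · 4); the sign does not affect v_p). Step 3 — |x − y|_19 = 19^{-5} = 1/2476099.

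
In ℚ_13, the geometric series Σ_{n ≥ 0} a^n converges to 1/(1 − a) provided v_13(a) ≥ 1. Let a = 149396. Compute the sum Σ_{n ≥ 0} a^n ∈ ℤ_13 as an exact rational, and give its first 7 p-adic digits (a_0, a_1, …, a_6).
Σ a^n = 1/(1 − a) = -1/149395;  first 7 digits = (1, 0, 0, 3, 5, 0, 9)

v_13(a) = 3 ≥ 1, so the series converges in ℤ_13 to 1/(1 − a) = 1/(1 − 149396) = -1/149395. Expand this rational in ℤ_13: compute digits iteratively via d_i = x_i mod 13, x_{i+1} = (x_i − d_i)/13. The first 7 digits are (1, 0, 0, 3, 5, 0, 9).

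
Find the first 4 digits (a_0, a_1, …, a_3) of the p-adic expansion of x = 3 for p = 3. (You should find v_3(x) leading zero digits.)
(a_0, …, a_3) = (0, 1, 0, 0)

v_3(3) = 1, so a_0 = ... = a_0 = 0. Factor out: x = 3^1 · u with u = 1 a unit in ℤ_3. Expand u iteratively via a_{v+i} = u_i mod 3, u_{i+1} = (u_i − a_{v+i})/3:
  u_0 = 1;  a_1 = 1;  u_1 = (u_0 − 1)/3 = 0
  u_1 = 0;  a_2 = 0;  u_2 = (u_1 − 0)/3 = 0
  u_2 = 0;  a_3 = 0;  u_3 = (u_2 − 0)/3 = 0
Digits: (0, 1, 0, 0).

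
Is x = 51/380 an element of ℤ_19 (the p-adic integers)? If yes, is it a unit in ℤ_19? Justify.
x ∉ ℤ_19 (v_19(x) = -1 < 0)

ℤ_19 = {x ∈ ℚ_19 : v_19(x) ≥ 0} and ℤ_19^× = {x ∈ ℤ_19 : v_19(x) = 0}. Here v_19(51/380) = v_19(num) − v_19(den) = -1; compare against these criteria.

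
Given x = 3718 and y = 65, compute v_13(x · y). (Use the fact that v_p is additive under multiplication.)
v_13(241670) = 3

v_p(x) = 2 (factor: 3718 = 13^2 · 22); v_p(y) = 1 (factor: 65 = 13^1 · 5). Additivity: v_p(xy) = v_p(x) + v_p(y) = 2 + 1 = 3. (Direct check: xy = 241670 = 13^3 · (110).)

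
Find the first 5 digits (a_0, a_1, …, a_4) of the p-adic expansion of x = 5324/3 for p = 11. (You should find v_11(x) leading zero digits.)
(a_0, …, a_4) = (0, 0, 0, 5, 7)

v_11(5324/3) = 3, so a_0 = ... = a_2 = 0. Factor out: x = 11^3 · u with u = 4/3 a unit in ℤ_11. Expand u iteratively via a_{v+i} = u_i mod 11, u_{i+1} = (u_i − a_{v+i})/11:
  u_0 = 4/3;  a_3 = 5;  u_1 = (u_0 − 5)/11 = -1/3
  u_1 = -1/3;  a_4 = 7;  u_2 = (u_1 − 7)/11 = -2/3
Digits: (0, 0, 0, 5, 7).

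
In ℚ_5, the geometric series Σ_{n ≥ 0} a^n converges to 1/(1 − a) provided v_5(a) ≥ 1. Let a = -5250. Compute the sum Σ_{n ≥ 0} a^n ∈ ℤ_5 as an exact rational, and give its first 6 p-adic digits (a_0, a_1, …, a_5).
Σ a^n = 1/(1 − a) = 1/5251;  first 6 digits = (1, 0, 0, 3, 1, 3)

v_5(a) = 3 ≥ 1, so the series converges in ℤ_5 to 1/(1 − a) = 1/(1 − (-5250)) = 1/5251. Expand this rational in ℤ_5: compute digits iteratively via d_i = x_i mod 5, x_{i+1} = (x_i − d_i)/5. The first 6 digits are (1, 0, 0, 3, 1, 3).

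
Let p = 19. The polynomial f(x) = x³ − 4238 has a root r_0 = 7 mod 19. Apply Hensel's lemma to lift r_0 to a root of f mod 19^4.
r_3 = 38577 (mod 130321)

Hensel: r_{i+1} = r_i − f(r_i)/f′(r_i) mod 19^{i+2}, where f′(x) = 3x². Iterate:
  r_0 = 7 (mod 19)
  r_1 = 311 (mod 361)
  r_2 = 4282 (mod 6859)
  r_3 = 38577 (mod 130321)
Final: r = 38577 with f(r) ≡ 0 mod 19^4.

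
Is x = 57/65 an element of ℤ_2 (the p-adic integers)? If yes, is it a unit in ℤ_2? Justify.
x ∈ ℤ_2^× (unit); v_2(x) = 0

ℤ_2 = {x ∈ ℚ_2 : v_2(x) ≥ 0} and ℤ_2^× = {x ∈ ℤ_2 : v_2(x) = 0}. Here v_2(57/65) = v_2(num) − v_2(den) = 0; compare against these criteria.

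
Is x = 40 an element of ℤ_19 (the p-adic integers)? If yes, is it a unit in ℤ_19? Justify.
x ∈ ℤ_19^× (unit); v_19(x) = 0

ℤ_19 = {x ∈ ℚ_19 : v_19(x) ≥ 0} and ℤ_19^× = {x ∈ ℤ_19 : v_19(x) = 0}. Here v_19(40) = v_19(num) − v_19(den) = 0; compare against these criteria.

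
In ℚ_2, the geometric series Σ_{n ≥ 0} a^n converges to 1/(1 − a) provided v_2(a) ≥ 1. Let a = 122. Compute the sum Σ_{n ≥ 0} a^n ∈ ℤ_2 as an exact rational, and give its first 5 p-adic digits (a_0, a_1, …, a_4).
Σ a^n = 1/(1 − a) = -1/121;  first 5 digits = (1, 1, 1, 0, 1)

v_2(a) = 1 ≥ 1, so the series converges in ℤ_2 to 1/(1 − a) = 1/(1 − 122) = -1/121. Expand this rational in ℤ_2: compute digits iteratively via d_i = x_i mod 2, x_{i+1} = (x_i − d_i)/2. The first 5 digits are (1, 1, 1, 0, 1).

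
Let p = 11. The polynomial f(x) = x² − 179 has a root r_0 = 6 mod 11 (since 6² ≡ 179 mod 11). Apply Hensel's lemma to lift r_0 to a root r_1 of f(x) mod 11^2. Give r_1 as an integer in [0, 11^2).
r_1 = 28 (mod 121)

Hensel's recurrence: r_{i+1} = r_i − f(r_i)·(f′(r_i))^{-1} mod 11^{i+2}, with f′(x) = 2x. Iterate:
  r_0 = 6 (mod 11)
  r_1 = 28 (mod 121)
Final: r_1 = 28, and one checks f(r_1) ≡ 0 mod 11^2.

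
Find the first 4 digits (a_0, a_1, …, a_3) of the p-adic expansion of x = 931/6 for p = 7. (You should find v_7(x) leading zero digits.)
(a_0, …, a_3) = (0, 0, 2, 6)

v_7(931/6) = 2, so a_0 = ... = a_1 = 0. Factor out: x = 7^2 · u with u = 19/6 a unit in ℤ_7. Expand u iteratively via a_{v+i} = u_i mod 7, u_{i+1} = (u_i − a_{v+i})/7:
  u_0 = 19/6;  a_2 = 2;  u_1 = (u_0 − 2)/7 = 1/6
  u_1 = 1/6;  a_3 = 6;  u_2 = (u_1 − 6)/7 = -5/6
Digits: (0, 0, 2, 6).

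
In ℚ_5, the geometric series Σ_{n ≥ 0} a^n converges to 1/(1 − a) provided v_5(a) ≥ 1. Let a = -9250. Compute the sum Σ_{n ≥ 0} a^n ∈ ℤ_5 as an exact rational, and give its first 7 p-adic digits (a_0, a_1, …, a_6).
Σ a^n = 1/(1 − a) = 1/9251;  first 7 digits = (1, 0, 0, 1, 0, 2, 0)

v_5(a) = 3 ≥ 1, so the series converges in ℤ_5 to 1/(1 − a) = 1/(1 − (-9250)) = 1/9251. Expand this rational in ℤ_5: compute digits iteratively via d_i = x_i mod 5, x_{i+1} = (x_i − d_i)/5. The first 7 digits are (1, 0, 0, 1, 0, 2, 0).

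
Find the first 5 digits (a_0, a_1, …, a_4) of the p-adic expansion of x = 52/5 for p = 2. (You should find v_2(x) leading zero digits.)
(a_0, …, a_4) = (0, 0, 1, 0, 0)

v_2(52/5) = 2, so a_0 = ... = a_1 = 0. Factor out: x = 2^2 · u with u = 13/5 a unit in ℤ_2. Expand u iteratively via a_{v+i} = u_i mod 2, u_{i+1} = (u_i − a_{v+i})/2:
  u_0 = 13/5;  a_2 = 1;  u_1 = (u_0 − 1)/2 = 4/5
  u_1 = 4/5;  a_3 = 0;  u_2 = (u_1 − 0)/2 = 2/5
  u_2 = 2/5;  a_4 = 0;  u_3 = (u_2 − 0)/2 = 1/5
Digits: (0, 0, 1, 0, 0).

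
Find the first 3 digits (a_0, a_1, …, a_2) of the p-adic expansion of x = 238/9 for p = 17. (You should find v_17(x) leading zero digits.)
(a_0, …, a_2) = (0, 11, 7)

v_17(238/9) = 1, so a_0 = ... = a_0 = 0. Factor out: x = 17^1 · u with u = 14/9 a unit in ℤ_17. Expand u iteratively via a_{v+i} = u_i mod 17, u_{i+1} = (u_i − a_{v+i})/17:
  u_0 = 14/9;  a_1 = 11;  u_1 = (u_0 − 11)/17 = -5/9
  u_1 = -5/9;  a_2 = 7;  u_2 = (u_1 − 7)/17 = -4/9
Digits: (0, 11, 7).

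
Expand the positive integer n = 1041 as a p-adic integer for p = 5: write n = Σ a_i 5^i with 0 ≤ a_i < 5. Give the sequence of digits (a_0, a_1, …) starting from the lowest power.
(a_0, a_1, …) = (1, 3, 1, 3, 1)

Repeated division by 5 gives the digits low-to-high: 1041 = 1 + 3·5^1 + 1·5^2 + 3·5^3 + 1·5^4. Digit sequence: (1, 3, 1, 3, 1).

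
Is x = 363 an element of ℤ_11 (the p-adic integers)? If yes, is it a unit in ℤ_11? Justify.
x ∈ ℤ_11 but not a unit; v_11(x) = 2 > 0

ℤ_11 = {x ∈ ℚ_11 : v_11(x) ≥ 0} and ℤ_11^× = {x ∈ ℤ_11 : v_11(x) = 0}. Here v_11(363) = v_11(num) − v_11(den) = 2; compare against these criteria.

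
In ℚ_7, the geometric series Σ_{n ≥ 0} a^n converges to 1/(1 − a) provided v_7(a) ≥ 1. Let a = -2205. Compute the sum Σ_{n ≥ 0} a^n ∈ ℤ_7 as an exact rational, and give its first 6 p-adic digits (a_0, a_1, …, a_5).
Σ a^n = 1/(1 − a) = 1/2206;  first 6 digits = (1, 0, 4, 0, 1, 2)

v_7(a) = 2 ≥ 1, so the series converges in ℤ_7 to 1/(1 − a) = 1/(1 − (-2205)) = 1/2206. Expand this rational in ℤ_7: compute digits iteratively via d_i = x_i mod 7, x_{i+1} = (x_i − d_i)/7. The first 6 digits are (1, 0, 4, 0, 1, 2).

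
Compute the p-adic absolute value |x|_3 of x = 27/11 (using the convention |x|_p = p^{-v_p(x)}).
|27/11|_3 = 1/27

Step 1 — compute v_3(x) by factoring powers of 3 out of the numerator and denominator: v_3(27/11) = 3. Step 2 — apply |x|_p = p^{-v_p(x)} = 3^{-3} = 1/27.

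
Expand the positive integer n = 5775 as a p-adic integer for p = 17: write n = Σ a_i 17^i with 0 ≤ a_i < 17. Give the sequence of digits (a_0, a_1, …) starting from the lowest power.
(a_0, a_1, …) = (12, 16, 2, 1)

Repeated division by 17 gives the digits low-to-high: 5775 = 12 + 16·17^1 + 2·17^2 + 1·17^3. Digit sequence: (12, 16, 2, 1).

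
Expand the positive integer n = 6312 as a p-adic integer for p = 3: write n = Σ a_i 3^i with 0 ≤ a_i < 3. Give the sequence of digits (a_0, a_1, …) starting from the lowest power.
(a_0, a_1, …) = (0, 1, 2, 2, 2, 1, 2, 2)

Repeated division by 3 gives the digits low-to-high: 6312 = 1·3^1 + 2·3^2 + 2·3^3 + 2·3^4 + 1·3^5 + 2·3^6 + 2·3^7. Digit sequence: (0, 1, 2, 2, 2, 1, 2, 2).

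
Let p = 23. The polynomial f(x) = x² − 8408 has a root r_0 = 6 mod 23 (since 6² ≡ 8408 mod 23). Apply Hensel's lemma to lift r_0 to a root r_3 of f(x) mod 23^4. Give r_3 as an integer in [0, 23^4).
r_3 = 62773 (mod 279841)

Hensel's recurrence: r_{i+1} = r_i − f(r_i)·(f′(r_i))^{-1} mod 23^{i+2}, with f′(x) = 2x. Iterate:
  r_0 = 6 (mod 23)
  r_1 = 351 (mod 529)
  r_2 = 1938 (mod 12167)
  r_3 = 62773 (mod 279841)
Final: r_3 = 62773, and one checks f(r_3) ≡ 0 mod 23^4.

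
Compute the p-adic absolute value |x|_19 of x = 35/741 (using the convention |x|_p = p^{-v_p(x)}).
|35/741|_19 = 19

Step 1 — compute v_19(x) by factoring powers of 19 out of the numerator and denominator: v_19(35/741) = -1. Step 2 — apply |x|_p = p^{-v_p(x)} = 19^{1} = 19.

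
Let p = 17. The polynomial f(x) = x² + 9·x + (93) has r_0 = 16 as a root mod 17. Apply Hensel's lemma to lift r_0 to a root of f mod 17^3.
r_2 = 152 (mod 4913)

Hensel: r_{i+1} = r_i − f(r_i)·(f′(r_i))^{-1} mod 17^{i+2}, f′(x) = 2x + 9. Iterate:
  r_0 = 16 (mod 17)
  r_1 = 152 (mod 289)
  r_2 = 152 (mod 4913)
Final: r = 152 satisfies f(r) ≡ 0 mod 17^3.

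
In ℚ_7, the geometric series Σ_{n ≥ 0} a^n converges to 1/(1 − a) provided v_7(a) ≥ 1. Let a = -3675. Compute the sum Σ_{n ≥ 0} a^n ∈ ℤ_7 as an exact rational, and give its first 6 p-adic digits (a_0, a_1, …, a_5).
Σ a^n = 1/(1 − a) = 1/3676;  first 6 digits = (1, 0, 2, 3, 2, 5)

v_7(a) = 2 ≥ 1, so the series converges in ℤ_7 to 1/(1 − a) = 1/(1 − (-3675)) = 1/3676. Expand this rational in ℤ_7: compute digits iteratively via d_i = x_i mod 7, x_{i+1} = (x_i − d_i)/7. The first 6 digits are (1, 0, 2, 3, 2, 5).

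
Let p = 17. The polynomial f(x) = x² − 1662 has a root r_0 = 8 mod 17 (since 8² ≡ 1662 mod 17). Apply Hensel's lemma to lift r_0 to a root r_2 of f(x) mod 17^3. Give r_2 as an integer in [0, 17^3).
r_2 = 4479 (mod 4913)

Hensel's recurrence: r_{i+1} = r_i − f(r_i)·(f′(r_i))^{-1} mod 17^{i+2}, with f′(x) = 2x. Iterate:
  r_0 = 8 (mod 17)
  r_1 = 144 (mod 289)
  r_2 = 4479 (mod 4913)
Final: r_2 = 4479, and one checks f(r_2) ≡ 0 mod 17^3.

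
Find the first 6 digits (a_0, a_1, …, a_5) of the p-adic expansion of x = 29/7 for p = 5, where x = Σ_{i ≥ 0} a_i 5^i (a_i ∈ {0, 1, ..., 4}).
(a_0, …, a_5) = (2, 4, 0, 2, 1, 4)

v_5(29/7) = 0 (numerator and denominator both coprime to 5), so x ∈ ℤ_5^×. Compute digits iteratively via a_i = x_i mod 5, x_{i+1} = (x_i − a_i)/5, with x_0 = x:
  x_0 = 29/7;  a_0 = 2;  x_1 = (x_0 − 2)/5 = 3/7
  x_1 = 3/7;  a_1 = 4;  x_2 = (x_1 − 4)/5 = -5/7
  x_2 = -5/7;  a_2 = 0;  x_3 = (x_2 − 0)/5 = -1/7
  x_3 = -1/7;  a_3 = 2;  x_4 = (x_3 − 2)/5 = -3/7
  x_4 = -3/7;  a_4 = 1;  x_5 = (x_4 − 1)/5 = -2/7
  x_5 = -2/7;  a_5 = 4;  x_6 = (x_5 − 4)/5 = -6/7
Digits: (2, 4, 0, 2, 1, 4).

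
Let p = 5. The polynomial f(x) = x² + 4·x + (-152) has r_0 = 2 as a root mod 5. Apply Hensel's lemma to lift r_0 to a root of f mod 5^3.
r_2 = 32 (mod 125)

Hensel: r_{i+1} = r_i − f(r_i)·(f′(r_i))^{-1} mod 5^{i+2}, f′(x) = 2x + 4. Iterate:
  r_0 = 2 (mod 5)
  r_1 = 7 (mod 25)
  r_2 = 32 (mod 125)
Final: r = 32 satisfies f(r) ≡ 0 mod 5^3.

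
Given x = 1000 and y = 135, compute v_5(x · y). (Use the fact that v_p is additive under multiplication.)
v_5(135000) = 4

v_p(x) = 3 (factor: 1000 = 5^3 · 8); v_p(y) = 1 (factor: 135 = 5^1 · 27). Additivity: v_p(xy) = v_p(x) + v_p(y) = 3 + 1 = 4. (Direct check: xy = 135000 = 5^4 · (216).)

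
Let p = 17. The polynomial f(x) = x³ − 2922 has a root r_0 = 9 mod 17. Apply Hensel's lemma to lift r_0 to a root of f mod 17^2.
r_1 = 43 (mod 289)

Hensel: r_{i+1} = r_i − f(r_i)/f′(r_i) mod 17^{i+2}, where f′(x) = 3x². Iterate:
  r_0 = 9 (mod 17)
  r_1 = 43 (mod 289)
Final: r = 43 with f(r) ≡ 0 mod 17^2.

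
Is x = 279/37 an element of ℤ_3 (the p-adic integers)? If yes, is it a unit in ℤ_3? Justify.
x ∈ ℤ_3 but not a unit; v_3(x) = 2 > 0

ℤ_3 = {x ∈ ℚ_3 : v_3(x) ≥ 0} and ℤ_3^× = {x ∈ ℤ_3 : v_3(x) = 0}. Here v_3(279/37) = v_3(num) − v_3(den) = 2; compare against these criteria.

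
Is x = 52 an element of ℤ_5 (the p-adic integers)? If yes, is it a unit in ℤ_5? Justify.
x ∈ ℤ_5^× (unit); v_5(x) = 0

ℤ_5 = {x ∈ ℚ_5 : v_5(x) ≥ 0} and ℤ_5^× = {x ∈ ℤ_5 : v_5(x) = 0}. Here v_5(52) = v_5(num) − v_5(den) = 0; compare against these criteria.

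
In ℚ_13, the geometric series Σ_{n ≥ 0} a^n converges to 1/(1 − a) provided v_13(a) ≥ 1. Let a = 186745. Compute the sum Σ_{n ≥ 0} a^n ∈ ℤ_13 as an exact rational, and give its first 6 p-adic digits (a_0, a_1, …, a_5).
Σ a^n = 1/(1 − a) = -1/186744;  first 6 digits = (1, 0, 0, 7, 6, 0)

v_13(a) = 3 ≥ 1, so the series converges in ℤ_13 to 1/(1 − a) = 1/(1 − 186745) = -1/186744. Expand this rational in ℤ_13: compute digits iteratively via d_i = x_i mod 13, x_{i+1} = (x_i − d_i)/13. The first 6 digits are (1, 0, 0, 7, 6, 0).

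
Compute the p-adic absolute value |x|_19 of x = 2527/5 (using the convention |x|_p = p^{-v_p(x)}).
|2527/5|_19 = 1/361

Step 1 — compute v_19(x) by factoring powers of 19 out of the numerator and denominator: v_19(2527/5) = 2. Step 2 — apply |x|_p = p^{-v_p(x)} = 19^{-2} = 1/361.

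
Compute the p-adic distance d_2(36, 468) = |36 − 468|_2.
d_2(36, 468) = 1/16

Step 1 — x − y = 36 − 468 = -432. Step 2 — v_2(-432) = 4 (factor: -432 = −(2^4 · 27); the sign does not affect v_p). Step 3 — |x − y|_2 = 2^{-4} = 1/16.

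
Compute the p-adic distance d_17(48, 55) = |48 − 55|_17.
d_17(48, 55) = 1

Step 1 — x − y = 48 − 55 = -7. Step 2 — v_17(-7) = 0 (factor: -7 = −(17^0 · 7); the sign does not affect v_p). Step 3 — |x − y|_17 = 17^{0} = 1.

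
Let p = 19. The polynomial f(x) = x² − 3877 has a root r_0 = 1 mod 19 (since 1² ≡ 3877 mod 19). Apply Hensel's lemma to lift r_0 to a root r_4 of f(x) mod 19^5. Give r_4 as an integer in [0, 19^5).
r_4 = 2362879 (mod 2476099)

Hensel's recurrence: r_{i+1} = r_i − f(r_i)·(f′(r_i))^{-1} mod 19^{i+2}, with f′(x) = 2x. Iterate:
  r_0 = 1 (mod 19)
  r_1 = 134 (mod 361)
  r_2 = 3383 (mod 6859)
  r_3 = 17101 (mod 130321)
  r_4 = 2362879 (mod 2476099)
Final: r_4 = 2362879, and one checks f(r_4) ≡ 0 mod 19^5.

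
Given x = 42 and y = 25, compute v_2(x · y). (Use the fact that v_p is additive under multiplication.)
v_2(1050) = 1

v_p(x) = 1 (factor: 42 = 2^1 · 21); v_p(y) = 0 (factor: 25 = 2^0 · 25). Additivity: v_p(xy) = v_p(x) + v_p(y) = 1 + 0 = 1. (Direct check: xy = 1050 = 2^1 · (525).)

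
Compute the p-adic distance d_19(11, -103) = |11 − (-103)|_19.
d_19(11, -103) = 1/19

Step 1 — x − y = 11 − (-103) = 114. Step 2 — v_19(114) = 1 (factor: 114 = (19^1 · 6); the sign does not affect v_p). Step 3 — |x − y|_19 = 19^{-1} = 1/19.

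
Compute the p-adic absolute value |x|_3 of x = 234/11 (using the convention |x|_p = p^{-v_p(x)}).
|234/11|_3 = 1/9

Step 1 — compute v_3(x) by factoring powers of 3 out of the numerator and denominator: v_3(234/11) = 2. Step 2 — apply |x|_p = p^{-v_p(x)} = 3^{-2} = 1/9.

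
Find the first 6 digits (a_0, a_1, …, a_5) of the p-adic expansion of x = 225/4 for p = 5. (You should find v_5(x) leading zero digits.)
(a_0, …, a_5) = (0, 0, 1, 4, 3, 3)

v_5(225/4) = 2, so a_0 = ... = a_1 = 0. Factor out: x = 5^2 · u with u = 9/4 a unit in ℤ_5. Expand u iteratively via a_{v+i} = u_i mod 5, u_{i+1} = (u_i − a_{v+i})/5:
  u_0 = 9/4;  a_2 = 1;  u_1 = (u_0 − 1)/5 = 1/4
  u_1 = 1/4;  a_3 = 4;  u_2 = (u_1 − 4)/5 = -3/4
  u_2 = -3/4;  a_4 = 3;  u_3 = (u_2 − 3)/5 = -3/4
  u_3 = -3/4;  a_5 = 3;  u_4 = (u_3 − 3)/5 = -3/4
Digits: (0, 0, 1, 4, 3, 3).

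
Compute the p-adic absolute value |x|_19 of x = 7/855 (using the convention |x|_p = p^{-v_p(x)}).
|7/855|_19 = 19

Step 1 — compute v_19(x) by factoring powers of 19 out of the numerator and denominator: v_19(7/855) = -1. Step 2 — apply |x|_p = p^{-v_p(x)} = 19^{1} = 19.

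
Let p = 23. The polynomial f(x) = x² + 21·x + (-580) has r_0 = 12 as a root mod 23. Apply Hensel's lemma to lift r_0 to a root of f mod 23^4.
r_3 = 244226 (mod 279841)

Hensel: r_{i+1} = r_i − f(r_i)·(f′(r_i))^{-1} mod 23^{i+2}, f′(x) = 2x + 21. Iterate:
  r_0 = 12 (mod 23)
  r_1 = 357 (mod 529)
  r_2 = 886 (mod 12167)
  r_3 = 244226 (mod 279841)
Final: r = 244226 satisfies f(r) ≡ 0 mod 23^4.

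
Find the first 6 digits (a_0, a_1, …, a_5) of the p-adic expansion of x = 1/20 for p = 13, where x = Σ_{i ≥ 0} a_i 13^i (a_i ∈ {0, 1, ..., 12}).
(a_0, …, a_5) = (2, 7, 4, 12, 1, 7)

v_13(1/20) = 0 (numerator and denominator both coprime to 13), so x ∈ ℤ_13^×. Compute digits iteratively via a_i = x_i mod 13, x_{i+1} = (x_i − a_i)/13, with x_0 = x:
  x_0 = 1/20;  a_0 = 2;  x_1 = (x_0 − 2)/13 = -3/20
  x_1 = -3/20;  a_1 = 7;  x_2 = (x_1 − 7)/13 = -11/20
  x_2 = -11/20;  a_2 = 4;  x_3 = (x_2 − 4)/13 = -7/20
  x_3 = -7/20;  a_3 = 12;  x_4 = (x_3 − 12)/13 = -19/20
  x_4 = -19/20;  a_4 = 1;  x_5 = (x_4 − 1)/13 = -3/20
  x_5 = -3/20;  a_5 = 7;  x_6 = (x_5 − 7)/13 = -11/20
Digits: (2, 7, 4, 12, 1, 7).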